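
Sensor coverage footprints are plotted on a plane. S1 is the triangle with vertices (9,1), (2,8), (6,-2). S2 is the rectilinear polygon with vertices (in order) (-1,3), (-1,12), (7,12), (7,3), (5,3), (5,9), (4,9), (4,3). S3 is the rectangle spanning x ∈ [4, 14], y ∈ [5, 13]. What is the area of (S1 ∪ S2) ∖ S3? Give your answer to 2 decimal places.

|S1 ∪ S2| = 82.
|(S1 ∪ S2) ∩ S3| = 17.5.
|(S1 ∪ S2) ∖ S3| = 82 − 17.5 = 64.50.

64.50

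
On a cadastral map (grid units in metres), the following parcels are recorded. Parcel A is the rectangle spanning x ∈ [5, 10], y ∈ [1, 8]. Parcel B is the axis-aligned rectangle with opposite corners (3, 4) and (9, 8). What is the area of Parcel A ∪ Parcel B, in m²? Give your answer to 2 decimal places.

By inclusion–exclusion:
Individual areas: |Parcel A| = 35, |Parcel B| = 24.
|Parcel A∩Parcel B|: x∈[5,9], y∈[4,8] → 4·4 = 16.
|Parcel A ∪ Parcel B| = 59 − 16 = 43.00.

43.00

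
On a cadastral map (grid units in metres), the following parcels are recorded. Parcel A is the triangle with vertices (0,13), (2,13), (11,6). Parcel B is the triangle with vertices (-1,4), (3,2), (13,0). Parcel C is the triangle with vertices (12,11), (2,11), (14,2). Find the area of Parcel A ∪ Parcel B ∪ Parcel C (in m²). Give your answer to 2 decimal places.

54.43

By inclusion–exclusion:
Individual areas: |Parcel A| = 7, |Parcel B| = 6, |Parcel C| = 45.
|Parcel A∩Parcel B| = 0.
|Parcel A∩Parcel C| = 3.5714.
|Parcel B∩Parcel C| = 0.
|Parcel A∩Parcel B∩Parcel C| = 0.
|Parcel A ∪ Parcel B ∪ Parcel C| = 58 − 3.5714 + 0 = 54.43.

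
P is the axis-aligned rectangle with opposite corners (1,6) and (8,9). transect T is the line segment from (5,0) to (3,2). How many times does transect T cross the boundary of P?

0

The segment lies entirely outside P and never meets its boundary.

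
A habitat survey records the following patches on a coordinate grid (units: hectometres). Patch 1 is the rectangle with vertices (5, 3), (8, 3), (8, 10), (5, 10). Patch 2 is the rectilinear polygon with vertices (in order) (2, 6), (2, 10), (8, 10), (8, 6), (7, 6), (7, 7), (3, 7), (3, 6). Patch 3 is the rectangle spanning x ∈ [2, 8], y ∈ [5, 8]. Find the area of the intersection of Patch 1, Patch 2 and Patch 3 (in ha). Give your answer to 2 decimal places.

4.00

The intersection is the polygon with vertices (7,6), (7,7), (5,7), (5,8), (8,8), (8,6).
By the shoelace formula its area is 4.00.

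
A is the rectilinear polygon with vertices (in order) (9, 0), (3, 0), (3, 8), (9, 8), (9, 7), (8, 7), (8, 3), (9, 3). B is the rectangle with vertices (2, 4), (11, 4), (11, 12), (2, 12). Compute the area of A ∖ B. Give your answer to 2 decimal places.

23.00

|A| = 44, |A∩B| = 21.
|A ∖ B| = |A| − |A∩B| = 44 − 21 = 23.00.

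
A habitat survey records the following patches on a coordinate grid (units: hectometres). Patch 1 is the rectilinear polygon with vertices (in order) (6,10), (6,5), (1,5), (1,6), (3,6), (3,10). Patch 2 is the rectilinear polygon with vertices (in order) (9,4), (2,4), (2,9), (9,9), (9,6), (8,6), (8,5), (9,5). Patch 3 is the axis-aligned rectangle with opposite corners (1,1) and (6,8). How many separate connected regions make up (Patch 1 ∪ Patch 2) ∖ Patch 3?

1

(Patch 1 ∪ Patch 2) ∖ Patch 3 is a single connected region.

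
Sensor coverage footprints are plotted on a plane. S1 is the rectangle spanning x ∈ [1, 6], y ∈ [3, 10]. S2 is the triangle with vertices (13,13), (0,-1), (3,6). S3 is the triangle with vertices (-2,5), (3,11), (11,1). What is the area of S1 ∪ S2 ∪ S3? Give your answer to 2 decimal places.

67.27

By inclusion–exclusion:
Individual areas: |S1| = 35, |S2| = 24.5, |S3| = 49.
|S1∩S2| = 11.2654.
|S1∩S3| = 29.2737.
|S2∩S3| = 10.7865.
|S1∩S2∩S3| = 10.0992.
|S1 ∪ S2 ∪ S3| = 108.5 − 51.3256 + 10.0992 = 67.27.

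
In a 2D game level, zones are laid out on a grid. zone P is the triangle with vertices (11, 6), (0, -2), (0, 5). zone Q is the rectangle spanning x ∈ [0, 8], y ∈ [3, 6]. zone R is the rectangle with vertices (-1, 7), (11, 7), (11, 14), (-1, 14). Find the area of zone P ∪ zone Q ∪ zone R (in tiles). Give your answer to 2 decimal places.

By inclusion–exclusion:
Individual areas: |zone P| = 38.5, |zone Q| = 24, |zone R| = 84.
|zone P∩zone Q| = 18.4489.
|zone P∩zone R| = 0.
|zone Q∩zone R| = 0 (no overlap).
|zone P∩zone Q∩zone R| = 0.
|zone P ∪ zone Q ∪ zone R| = 146.5 − 18.4489 + 0 = 128.05.

128.05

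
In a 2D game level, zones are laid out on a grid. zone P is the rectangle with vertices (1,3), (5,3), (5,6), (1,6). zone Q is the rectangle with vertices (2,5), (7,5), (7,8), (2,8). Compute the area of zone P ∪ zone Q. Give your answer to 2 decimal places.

24.00

By inclusion–exclusion:
Individual areas: |zone P| = 12, |zone Q| = 15.
|zone P∩zone Q|: x∈[2,5], y∈[5,6] → 3·1 = 3.
|zone P ∪ zone Q| = 27 − 3 = 24.00.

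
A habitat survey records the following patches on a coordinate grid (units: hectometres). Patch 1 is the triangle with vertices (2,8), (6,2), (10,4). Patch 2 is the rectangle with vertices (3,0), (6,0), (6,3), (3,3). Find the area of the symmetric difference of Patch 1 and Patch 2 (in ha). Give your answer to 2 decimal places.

|Patch 1| = 16, |Patch 2| = 9, |Patch 1∩Patch 2| = 0.3333.
|Patch 1 △ Patch 2| = |Patch 1| + |Patch 2| − 2·|Patch 1∩Patch 2| = 16 + 9 − 0.6667 = 24.33.

24.33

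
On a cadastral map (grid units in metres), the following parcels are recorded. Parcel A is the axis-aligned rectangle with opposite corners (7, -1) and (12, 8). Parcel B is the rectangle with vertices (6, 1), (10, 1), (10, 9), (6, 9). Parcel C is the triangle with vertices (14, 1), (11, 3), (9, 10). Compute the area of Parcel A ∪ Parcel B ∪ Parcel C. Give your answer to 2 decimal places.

58.41

By inclusion–exclusion:
Individual areas: |Parcel A| = 45, |Parcel B| = 32, |Parcel C| = 8.5.
|Parcel A∩Parcel B|: x∈[7,10], y∈[1,8] → 3·7 = 21.
|Parcel A∩Parcel C| = 5.6937.
|Parcel B∩Parcel C| = 0.7151.
|Parcel A∩Parcel B∩Parcel C| = 0.3214.
|Parcel A ∪ Parcel B ∪ Parcel C| = 85.5 − 27.4087 + 0.3214 = 58.41.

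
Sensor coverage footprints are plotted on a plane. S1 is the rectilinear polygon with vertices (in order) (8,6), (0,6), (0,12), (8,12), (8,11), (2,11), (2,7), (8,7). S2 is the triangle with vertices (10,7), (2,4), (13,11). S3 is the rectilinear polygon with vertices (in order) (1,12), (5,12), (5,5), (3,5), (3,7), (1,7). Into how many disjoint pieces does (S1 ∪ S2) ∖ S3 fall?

(S1 ∪ S2) ∖ S3 splits into 4 disjoint pieces (area 11.3358, area 0.5476, area 8, area 3).

4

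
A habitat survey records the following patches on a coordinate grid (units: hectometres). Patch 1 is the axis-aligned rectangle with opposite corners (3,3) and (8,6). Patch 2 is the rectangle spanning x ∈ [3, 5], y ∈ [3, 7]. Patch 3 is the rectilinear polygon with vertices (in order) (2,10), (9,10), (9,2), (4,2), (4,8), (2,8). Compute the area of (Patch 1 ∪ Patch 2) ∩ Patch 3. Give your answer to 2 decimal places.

13.00

The region (Patch 1 ∪ Patch 2) ∩ Patch 3 is the polygon with vertices (8,3), (5,3), (4,3), (4,7), (5,7), (5,6), (8,6).
By the shoelace formula its area is 13.00.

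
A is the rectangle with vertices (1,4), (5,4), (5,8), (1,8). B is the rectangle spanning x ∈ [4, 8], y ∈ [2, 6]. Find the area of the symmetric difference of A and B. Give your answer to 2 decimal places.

|A∩B|: x∈[4,5], y∈[4,6] → 1·2 = 2.
|A △ B| = |A| + |B| − 2·|A∩B| = 16 + 16 − 4 = 28.00.

28.00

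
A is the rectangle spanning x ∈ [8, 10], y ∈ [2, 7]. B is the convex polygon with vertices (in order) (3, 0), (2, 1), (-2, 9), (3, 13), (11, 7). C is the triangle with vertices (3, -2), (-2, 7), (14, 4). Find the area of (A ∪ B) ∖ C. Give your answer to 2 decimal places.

56.83

|A ∪ B| = 93.
|(A ∪ B) ∩ C| = 36.1659.
|(A ∪ B) ∖ C| = 93 − 36.1659 = 56.83.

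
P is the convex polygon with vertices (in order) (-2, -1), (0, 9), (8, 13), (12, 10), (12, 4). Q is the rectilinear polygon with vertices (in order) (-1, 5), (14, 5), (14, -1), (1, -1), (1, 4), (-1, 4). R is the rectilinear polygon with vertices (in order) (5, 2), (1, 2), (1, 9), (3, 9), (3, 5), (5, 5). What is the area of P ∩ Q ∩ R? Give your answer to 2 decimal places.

The intersection is the polygon with vertices (3,5), (5,5), (5,2), (1,2), (1,4), (1,5).
By the shoelace formula its area is 12.00.

12.00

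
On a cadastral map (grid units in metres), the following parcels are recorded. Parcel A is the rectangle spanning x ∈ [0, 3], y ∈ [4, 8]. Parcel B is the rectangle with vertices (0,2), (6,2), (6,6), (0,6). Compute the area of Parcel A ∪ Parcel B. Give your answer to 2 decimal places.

By inclusion–exclusion:
Individual areas: |Parcel A| = 12, |Parcel B| = 24.
|Parcel A∩Parcel B|: x∈[0,3], y∈[4,6] → 3·2 = 6.
|Parcel A ∪ Parcel B| = 36 − 6 = 30.00.

30.00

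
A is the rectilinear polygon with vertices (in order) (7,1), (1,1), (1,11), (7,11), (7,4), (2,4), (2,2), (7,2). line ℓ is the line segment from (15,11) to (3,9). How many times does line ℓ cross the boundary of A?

The segment meets the boundary at (7,9.667).

1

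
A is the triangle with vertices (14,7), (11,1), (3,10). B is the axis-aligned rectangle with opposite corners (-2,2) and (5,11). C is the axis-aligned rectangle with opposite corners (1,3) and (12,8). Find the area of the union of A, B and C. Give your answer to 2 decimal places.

109.20

By inclusion–exclusion:
Individual areas: |A| = 37.5, |B| = 63, |C| = 55.
|A∩B| = 1.7045.
|A∩C| = 24.6212.
|B∩C|: x∈[1,5], y∈[3,8] → 4·5 = 20.
|A∩B∩C| = 0.0278.
|A ∪ B ∪ C| = 155.5 − 46.3258 + 0.0278 = 109.20.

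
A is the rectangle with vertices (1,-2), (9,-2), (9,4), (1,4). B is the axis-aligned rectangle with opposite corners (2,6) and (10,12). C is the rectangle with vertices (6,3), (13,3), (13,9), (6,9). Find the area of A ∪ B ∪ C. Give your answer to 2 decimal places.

By inclusion–exclusion:
Individual areas: |A| = 48, |B| = 48, |C| = 42.
|A∩B| = 0 (no overlap).
|A∩C|: x∈[6,9], y∈[3,4] → 3·1 = 3.
|B∩C|: x∈[6,10], y∈[6,9] → 4·3 = 12.
|A∩B∩C| = 0.
|A ∪ B ∪ C| = 138 − 15 + 0 = 123.00.

123.00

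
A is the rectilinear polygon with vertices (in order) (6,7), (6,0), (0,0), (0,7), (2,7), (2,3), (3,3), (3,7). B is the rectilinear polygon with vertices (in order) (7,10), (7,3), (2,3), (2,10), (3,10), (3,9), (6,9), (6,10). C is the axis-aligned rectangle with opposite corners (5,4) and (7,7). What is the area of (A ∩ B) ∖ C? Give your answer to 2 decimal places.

|A ∩ B| = 12.
|(A ∩ B) ∩ C| = 3.
|(A ∩ B) ∖ C| = 12 − 3 = 9.00.

9.00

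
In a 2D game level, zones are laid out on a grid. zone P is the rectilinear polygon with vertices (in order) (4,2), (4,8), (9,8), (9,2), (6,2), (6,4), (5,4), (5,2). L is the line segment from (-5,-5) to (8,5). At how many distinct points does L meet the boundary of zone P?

The segment meets the boundary at (6,3.462), (5,2.692), (4.1,2).

3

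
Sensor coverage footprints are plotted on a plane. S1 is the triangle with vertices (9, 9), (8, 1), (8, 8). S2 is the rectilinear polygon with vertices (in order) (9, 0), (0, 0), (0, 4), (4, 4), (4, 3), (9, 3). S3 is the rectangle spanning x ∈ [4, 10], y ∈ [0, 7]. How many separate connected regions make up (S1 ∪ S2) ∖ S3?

(S1 ∪ S2) ∖ S3 splits into 2 disjoint pieces (area 16, area 1.25).

2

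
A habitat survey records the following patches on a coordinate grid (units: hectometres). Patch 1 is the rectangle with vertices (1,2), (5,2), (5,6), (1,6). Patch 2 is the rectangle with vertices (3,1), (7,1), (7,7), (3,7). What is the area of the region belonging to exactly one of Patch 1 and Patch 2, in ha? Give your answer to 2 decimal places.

24.00

|Patch 1∩Patch 2|: x∈[3,5], y∈[2,6] → 2·4 = 8.
|Patch 1 △ Patch 2| = |Patch 1| + |Patch 2| − 2·|Patch 1∩Patch 2| = 16 + 24 − 16 = 24.00.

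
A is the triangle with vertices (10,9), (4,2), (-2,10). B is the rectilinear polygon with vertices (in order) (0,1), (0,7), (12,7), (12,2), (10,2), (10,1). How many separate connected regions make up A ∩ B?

A ∩ B is a single connected region.

1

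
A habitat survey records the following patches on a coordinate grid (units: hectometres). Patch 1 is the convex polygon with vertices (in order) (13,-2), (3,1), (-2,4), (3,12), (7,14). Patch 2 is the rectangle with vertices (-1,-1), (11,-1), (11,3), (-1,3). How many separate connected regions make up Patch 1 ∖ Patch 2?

Patch 1 ∖ Patch 2 is a single connected region.

1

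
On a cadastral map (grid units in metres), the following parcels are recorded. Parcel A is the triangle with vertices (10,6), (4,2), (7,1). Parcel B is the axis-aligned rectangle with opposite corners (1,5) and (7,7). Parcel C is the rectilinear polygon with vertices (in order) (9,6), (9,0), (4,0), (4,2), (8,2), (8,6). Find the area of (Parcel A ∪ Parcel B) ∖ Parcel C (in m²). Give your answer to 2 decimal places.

|Parcel A ∪ Parcel B| = 21.
|(Parcel A ∪ Parcel B) ∩ Parcel C| = 3.3.
|(Parcel A ∪ Parcel B) ∖ Parcel C| = 21 − 3.3 = 17.70.

17.70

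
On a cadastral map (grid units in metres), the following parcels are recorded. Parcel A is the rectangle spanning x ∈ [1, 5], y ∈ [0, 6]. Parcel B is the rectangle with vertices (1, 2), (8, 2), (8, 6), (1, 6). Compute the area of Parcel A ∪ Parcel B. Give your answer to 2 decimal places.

36.00

By inclusion–exclusion:
Individual areas: |Parcel A| = 24, |Parcel B| = 28.
|Parcel A∩Parcel B|: x∈[1,5], y∈[2,6] → 4·4 = 16.
|Parcel A ∪ Parcel B| = 52 − 16 = 36.00.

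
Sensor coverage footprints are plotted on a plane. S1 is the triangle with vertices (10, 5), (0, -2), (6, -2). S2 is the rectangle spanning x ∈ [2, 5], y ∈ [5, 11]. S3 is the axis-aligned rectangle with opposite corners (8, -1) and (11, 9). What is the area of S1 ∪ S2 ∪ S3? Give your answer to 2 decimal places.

By inclusion–exclusion:
Individual areas: |S1| = 21, |S2| = 18, |S3| = 30.
|S1∩S2| = 0.
|S1∩S3| = 2.1.
|S2∩S3| = 0 (no overlap).
|S1∩S2∩S3| = 0.
|S1 ∪ S2 ∪ S3| = 69 − 2.1 + 0 = 66.90.

66.90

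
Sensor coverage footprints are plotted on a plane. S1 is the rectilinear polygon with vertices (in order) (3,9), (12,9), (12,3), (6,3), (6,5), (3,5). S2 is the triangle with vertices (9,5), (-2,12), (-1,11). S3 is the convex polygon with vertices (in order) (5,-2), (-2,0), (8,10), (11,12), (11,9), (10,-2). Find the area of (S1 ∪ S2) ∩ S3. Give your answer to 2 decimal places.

32.36

The region (S1 ∪ S2) ∩ S3 is the polygon with vertices (6,3), (6,5), (3,5), (7,9), (11,9), (10.454,3).
By the shoelace formula its area is 32.36.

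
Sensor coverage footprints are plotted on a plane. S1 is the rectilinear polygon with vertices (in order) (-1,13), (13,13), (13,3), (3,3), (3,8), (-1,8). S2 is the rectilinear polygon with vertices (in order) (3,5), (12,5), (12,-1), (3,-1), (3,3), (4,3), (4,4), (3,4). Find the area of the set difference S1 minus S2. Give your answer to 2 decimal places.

103.00

|S1| = 120, |S1∩S2| = 17.
|S1 ∖ S2| = |S1| − |S1∩S2| = 120 − 17 = 103.00.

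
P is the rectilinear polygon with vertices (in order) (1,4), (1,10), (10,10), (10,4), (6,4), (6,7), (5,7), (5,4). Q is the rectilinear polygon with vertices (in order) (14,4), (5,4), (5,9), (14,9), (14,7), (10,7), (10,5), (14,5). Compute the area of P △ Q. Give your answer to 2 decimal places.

|P| = 51, |Q| = 37, |P∩Q| = 22.
|P △ Q| = |P| + |Q| − 2·|P∩Q| = 51 + 37 − 44 = 44.00.

44.00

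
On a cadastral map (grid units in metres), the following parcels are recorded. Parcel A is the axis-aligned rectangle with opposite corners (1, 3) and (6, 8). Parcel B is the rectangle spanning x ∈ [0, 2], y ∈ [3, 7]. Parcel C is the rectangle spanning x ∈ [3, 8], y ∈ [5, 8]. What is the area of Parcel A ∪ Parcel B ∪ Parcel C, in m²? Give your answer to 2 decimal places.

By inclusion–exclusion:
Individual areas: |Parcel A| = 25, |Parcel B| = 8, |Parcel C| = 15.
|Parcel A∩Parcel B|: x∈[1,2], y∈[3,7] → 1·4 = 4.
|Parcel A∩Parcel C|: x∈[3,6], y∈[5,8] → 3·3 = 9.
|Parcel B∩Parcel C| = 0 (no overlap).
|Parcel A∩Parcel B∩Parcel C| = 0.
|Parcel A ∪ Parcel B ∪ Parcel C| = 48 − 13 + 0 = 35.00.

35.00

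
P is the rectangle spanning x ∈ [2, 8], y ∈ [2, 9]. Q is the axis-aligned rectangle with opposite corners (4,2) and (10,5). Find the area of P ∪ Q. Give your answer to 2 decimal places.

48.00

By inclusion–exclusion:
Individual areas: |P| = 42, |Q| = 18.
|P∩Q|: x∈[4,8], y∈[2,5] → 4·3 = 12.
|P ∪ Q| = 60 − 12 = 48.00.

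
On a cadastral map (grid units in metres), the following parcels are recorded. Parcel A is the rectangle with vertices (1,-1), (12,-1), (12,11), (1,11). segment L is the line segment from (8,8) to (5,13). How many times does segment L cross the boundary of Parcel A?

The segment meets the boundary at (6.2,11).

1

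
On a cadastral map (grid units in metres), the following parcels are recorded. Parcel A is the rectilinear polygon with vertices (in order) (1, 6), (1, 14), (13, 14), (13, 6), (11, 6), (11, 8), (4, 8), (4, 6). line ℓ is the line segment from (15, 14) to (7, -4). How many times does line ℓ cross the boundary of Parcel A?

The segment meets the boundary at (11.444,6), (13,9.5).

2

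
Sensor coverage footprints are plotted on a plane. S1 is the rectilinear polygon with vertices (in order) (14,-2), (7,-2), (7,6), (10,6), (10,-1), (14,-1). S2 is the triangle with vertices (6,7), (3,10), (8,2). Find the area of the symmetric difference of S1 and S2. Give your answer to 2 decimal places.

|S1| = 28, |S2| = 4.5, |S1∩S2| = 0.45.
|S1 △ S2| = |S1| + |S2| − 2·|S1∩S2| = 28 + 4.5 − 0.9 = 31.60.

31.60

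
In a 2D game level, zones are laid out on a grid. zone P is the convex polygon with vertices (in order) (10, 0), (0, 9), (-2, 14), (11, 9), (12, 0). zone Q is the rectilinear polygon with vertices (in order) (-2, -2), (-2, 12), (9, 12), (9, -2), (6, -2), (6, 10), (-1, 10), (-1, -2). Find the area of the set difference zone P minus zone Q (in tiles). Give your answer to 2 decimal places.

|zone P| = 86, |zone P∩zone Q| = 36.3808.
|zone P ∖ zone Q| = |zone P| − |zone P∩zone Q| = 86 − 36.3808 = 49.62.

49.62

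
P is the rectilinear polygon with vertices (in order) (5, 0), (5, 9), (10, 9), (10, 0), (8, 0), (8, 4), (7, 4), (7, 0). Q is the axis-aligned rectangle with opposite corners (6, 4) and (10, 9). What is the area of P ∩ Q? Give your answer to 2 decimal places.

20.00

The intersection is the polygon with vertices (10,9), (10,4), (8,4), (7,4), (6,4), (6,9).
By the shoelace formula its area is 20.00.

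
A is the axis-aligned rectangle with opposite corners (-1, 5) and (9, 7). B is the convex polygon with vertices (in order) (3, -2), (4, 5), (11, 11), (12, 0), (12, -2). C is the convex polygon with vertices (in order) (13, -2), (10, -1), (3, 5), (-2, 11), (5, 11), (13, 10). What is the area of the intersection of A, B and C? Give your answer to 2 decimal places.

7.67

The intersection is the polygon with vertices (9,5), (4,5), (6.333,7), (9,7).
By the shoelace formula its area is 7.67.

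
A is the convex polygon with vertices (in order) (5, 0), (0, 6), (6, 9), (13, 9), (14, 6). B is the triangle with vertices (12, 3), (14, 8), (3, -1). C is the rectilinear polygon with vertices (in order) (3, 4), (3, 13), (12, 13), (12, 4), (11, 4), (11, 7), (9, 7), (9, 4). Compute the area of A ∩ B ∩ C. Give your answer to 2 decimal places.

1.62

The intersection is the polygon with vertices (12,6.364), (12,4.667), (11,4), (11,5.545).
By the shoelace formula its area is 1.62.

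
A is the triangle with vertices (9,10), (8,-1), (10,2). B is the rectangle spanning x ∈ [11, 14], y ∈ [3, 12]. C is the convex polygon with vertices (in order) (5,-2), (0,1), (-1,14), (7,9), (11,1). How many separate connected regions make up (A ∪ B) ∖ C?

3

(A ∪ B) ∖ C splits into 3 disjoint pieces (area 3.0449, area 0.1131, area 27).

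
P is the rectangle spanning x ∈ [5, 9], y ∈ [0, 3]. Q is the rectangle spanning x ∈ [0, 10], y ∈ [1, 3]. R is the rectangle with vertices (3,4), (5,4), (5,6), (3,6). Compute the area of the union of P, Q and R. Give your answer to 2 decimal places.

28.00

By inclusion–exclusion:
Individual areas: |P| = 12, |Q| = 20, |R| = 4.
|P∩Q|: x∈[5,9], y∈[1,3] → 4·2 = 8.
|P∩R| = 0 (no overlap).
|Q∩R| = 0 (no overlap).
|P∩Q∩R| = 0.
|P ∪ Q ∪ R| = 36 − 8 + 0 = 28.00.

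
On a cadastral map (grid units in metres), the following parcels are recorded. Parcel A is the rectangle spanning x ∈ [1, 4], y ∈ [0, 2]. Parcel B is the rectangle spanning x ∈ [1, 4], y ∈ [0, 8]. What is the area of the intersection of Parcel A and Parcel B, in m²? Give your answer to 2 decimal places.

|Parcel A∩Parcel B|: x∈[1,4], y∈[0,2] → 3·2 = 6.

6.00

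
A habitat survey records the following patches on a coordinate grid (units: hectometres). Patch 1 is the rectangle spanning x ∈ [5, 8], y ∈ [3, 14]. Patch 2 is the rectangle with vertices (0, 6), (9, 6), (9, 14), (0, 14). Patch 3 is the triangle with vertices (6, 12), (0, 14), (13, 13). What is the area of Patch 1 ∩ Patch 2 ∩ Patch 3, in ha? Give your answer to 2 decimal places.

4.05

The intersection is the polygon with vertices (5,13.615), (8,13.385), (8,12.286), (6,12), (5,12.333).
By the shoelace formula its area is 4.05.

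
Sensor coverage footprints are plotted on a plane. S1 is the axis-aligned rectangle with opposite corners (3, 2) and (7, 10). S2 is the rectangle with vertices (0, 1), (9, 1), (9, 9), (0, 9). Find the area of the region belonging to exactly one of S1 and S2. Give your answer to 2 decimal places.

|S1∩S2|: x∈[3,7], y∈[2,9] → 4·7 = 28.
|S1 △ S2| = |S1| + |S2| − 2·|S1∩S2| = 32 + 72 − 56 = 48.00.

48.00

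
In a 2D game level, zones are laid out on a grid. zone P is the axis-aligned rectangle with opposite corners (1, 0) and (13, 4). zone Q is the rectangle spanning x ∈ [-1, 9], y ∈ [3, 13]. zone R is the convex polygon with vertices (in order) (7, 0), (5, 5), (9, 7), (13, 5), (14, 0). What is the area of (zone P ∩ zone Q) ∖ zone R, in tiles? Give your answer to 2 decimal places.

|zone P ∩ zone Q| = 8.
|(zone P ∩ zone Q) ∩ zone R| = 3.4.
|(zone P ∩ zone Q) ∖ zone R| = 8 − 3.4 = 4.60.

4.60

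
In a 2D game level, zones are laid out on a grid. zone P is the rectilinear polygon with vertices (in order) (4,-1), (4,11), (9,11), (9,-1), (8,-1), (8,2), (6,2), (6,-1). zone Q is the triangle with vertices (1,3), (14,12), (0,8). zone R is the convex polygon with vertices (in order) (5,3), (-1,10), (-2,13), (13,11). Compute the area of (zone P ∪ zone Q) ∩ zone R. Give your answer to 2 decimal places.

|zone P ∪ zone Q| = 75.7527.
|(zone P ∪ zone Q) ∩ zone R| = 44.05.

44.05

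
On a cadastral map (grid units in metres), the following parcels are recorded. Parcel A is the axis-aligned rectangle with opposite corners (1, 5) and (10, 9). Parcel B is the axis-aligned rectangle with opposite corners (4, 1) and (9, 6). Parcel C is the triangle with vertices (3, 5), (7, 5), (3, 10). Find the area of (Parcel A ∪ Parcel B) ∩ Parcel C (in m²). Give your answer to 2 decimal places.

The region (Parcel A ∪ Parcel B) ∩ Parcel C is the polygon with vertices (3.8,9), (7,5), (4,5), (3,5), (3,9).
By the shoelace formula its area is 9.60.

9.60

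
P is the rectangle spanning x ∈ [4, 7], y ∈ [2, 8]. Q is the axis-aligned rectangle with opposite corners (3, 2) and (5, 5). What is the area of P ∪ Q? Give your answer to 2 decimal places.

By inclusion–exclusion:
Individual areas: |P| = 18, |Q| = 6.
|P∩Q|: x∈[4,5], y∈[2,5] → 1·3 = 3.
|P ∪ Q| = 24 − 3 = 21.00.

21.00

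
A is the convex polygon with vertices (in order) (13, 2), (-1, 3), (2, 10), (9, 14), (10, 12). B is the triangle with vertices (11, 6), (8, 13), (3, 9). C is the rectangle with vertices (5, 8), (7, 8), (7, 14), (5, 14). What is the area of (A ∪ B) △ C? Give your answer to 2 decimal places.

|A ∪ B| = 102.5.
|(A ∪ B) ∩ C| = 8.5714.
|(A ∪ B) △ C| = 102.5 + 12 − 17.1429 = 97.36.

97.36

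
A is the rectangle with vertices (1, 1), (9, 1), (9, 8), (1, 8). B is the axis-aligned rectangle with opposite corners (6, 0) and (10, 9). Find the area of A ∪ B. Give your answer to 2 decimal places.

By inclusion–exclusion:
Individual areas: |A| = 56, |B| = 36.
|A∩B|: x∈[6,9], y∈[1,8] → 3·7 = 21.
|A ∪ B| = 92 − 21 = 71.00.

71.00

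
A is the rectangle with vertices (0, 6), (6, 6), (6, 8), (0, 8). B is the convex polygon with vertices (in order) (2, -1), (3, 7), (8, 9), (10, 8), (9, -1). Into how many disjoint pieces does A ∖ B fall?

A ∖ B is a single connected region.

1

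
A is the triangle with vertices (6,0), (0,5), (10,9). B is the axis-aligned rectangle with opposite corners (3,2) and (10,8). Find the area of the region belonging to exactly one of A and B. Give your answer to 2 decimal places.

|A| = 37, |B| = 42, |A∩B| = 27.1333.
|A △ B| = |A| + |B| − 2·|A∩B| = 37 + 42 − 54.2667 = 24.73.

24.73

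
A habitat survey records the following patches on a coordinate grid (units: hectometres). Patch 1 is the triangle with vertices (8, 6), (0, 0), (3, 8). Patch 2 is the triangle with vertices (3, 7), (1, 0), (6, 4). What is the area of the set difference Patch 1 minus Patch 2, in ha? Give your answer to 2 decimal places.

12.45

|Patch 1| = 23, |Patch 1∩Patch 2| = 10.5487.
|Patch 1 ∖ Patch 2| = |Patch 1| − |Patch 1∩Patch 2| = 23 − 10.5487 = 12.45.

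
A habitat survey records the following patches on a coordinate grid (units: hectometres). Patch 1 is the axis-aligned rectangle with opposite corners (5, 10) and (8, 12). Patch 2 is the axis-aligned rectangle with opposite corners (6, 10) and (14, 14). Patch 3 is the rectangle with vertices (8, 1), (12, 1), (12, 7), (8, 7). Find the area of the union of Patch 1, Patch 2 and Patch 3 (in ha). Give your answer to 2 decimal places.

58.00

By inclusion–exclusion:
Individual areas: |Patch 1| = 6, |Patch 2| = 32, |Patch 3| = 24.
|Patch 1∩Patch 2|: x∈[6,8], y∈[10,12] → 2·2 = 4.
|Patch 1∩Patch 3| = 0 (no overlap).
|Patch 2∩Patch 3| = 0 (no overlap).
|Patch 1∩Patch 2∩Patch 3| = 0.
|Patch 1 ∪ Patch 2 ∪ Patch 3| = 62 − 4 + 0 = 58.00.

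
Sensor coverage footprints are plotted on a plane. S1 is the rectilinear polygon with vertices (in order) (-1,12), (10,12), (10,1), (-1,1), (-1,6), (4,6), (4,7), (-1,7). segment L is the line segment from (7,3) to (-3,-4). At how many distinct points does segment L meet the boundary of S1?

1

The segment meets the boundary at (4.143,1).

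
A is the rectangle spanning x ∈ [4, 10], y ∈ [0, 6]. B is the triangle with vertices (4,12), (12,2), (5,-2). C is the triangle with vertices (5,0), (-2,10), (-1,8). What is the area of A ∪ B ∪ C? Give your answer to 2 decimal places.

58.35

By inclusion–exclusion:
Individual areas: |A| = 36, |B| = 51, |C| = 2.
|A∩B| = 30.6.
|A∩C| = 0.0476.
|B∩C| = 0.0012.
|A∩B∩C| = 0.0012.
|A ∪ B ∪ C| = 89 − 30.6488 + 0.0012 = 58.35.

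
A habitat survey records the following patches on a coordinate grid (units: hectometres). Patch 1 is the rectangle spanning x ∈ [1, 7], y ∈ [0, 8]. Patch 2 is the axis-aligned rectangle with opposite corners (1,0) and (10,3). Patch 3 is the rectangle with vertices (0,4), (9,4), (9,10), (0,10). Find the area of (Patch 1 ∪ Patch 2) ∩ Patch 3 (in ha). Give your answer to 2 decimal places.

The region (Patch 1 ∪ Patch 2) ∩ Patch 3 is the polygon with vertices (7,8), (7,4), (1,4), (1,8).
By the shoelace formula its area is 24.00.

24.00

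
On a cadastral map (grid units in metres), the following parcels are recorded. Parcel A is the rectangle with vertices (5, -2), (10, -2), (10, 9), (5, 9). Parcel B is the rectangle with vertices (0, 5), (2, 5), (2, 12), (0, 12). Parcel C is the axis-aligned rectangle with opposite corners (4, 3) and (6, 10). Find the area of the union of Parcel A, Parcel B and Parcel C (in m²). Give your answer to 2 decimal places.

By inclusion–exclusion:
Individual areas: |Parcel A| = 55, |Parcel B| = 14, |Parcel C| = 14.
|Parcel A∩Parcel B| = 0 (no overlap).
|Parcel A∩Parcel C|: x∈[5,6], y∈[3,9] → 1·6 = 6.
|Parcel B∩Parcel C| = 0 (no overlap).
|Parcel A∩Parcel B∩Parcel C| = 0.
|Parcel A ∪ Parcel B ∪ Parcel C| = 83 − 6 + 0 = 77.00.

77.00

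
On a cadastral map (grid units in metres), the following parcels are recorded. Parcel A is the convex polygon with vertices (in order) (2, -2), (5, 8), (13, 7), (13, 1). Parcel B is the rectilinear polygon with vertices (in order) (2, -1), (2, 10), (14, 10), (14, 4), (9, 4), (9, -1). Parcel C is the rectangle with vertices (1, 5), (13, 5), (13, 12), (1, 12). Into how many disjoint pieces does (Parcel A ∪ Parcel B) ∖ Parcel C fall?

1

(Parcel A ∪ Parcel B) ∖ Parcel C is a single connected region.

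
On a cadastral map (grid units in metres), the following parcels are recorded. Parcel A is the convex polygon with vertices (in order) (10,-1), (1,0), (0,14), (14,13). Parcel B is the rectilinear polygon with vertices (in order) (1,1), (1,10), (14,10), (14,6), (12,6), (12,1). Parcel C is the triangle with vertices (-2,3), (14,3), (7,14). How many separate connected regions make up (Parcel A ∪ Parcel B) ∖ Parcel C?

3

(Parcel A ∪ Parcel B) ∖ Parcel C splits into 3 disjoint pieces (area 36.3929, area 25.8868, area 29.184).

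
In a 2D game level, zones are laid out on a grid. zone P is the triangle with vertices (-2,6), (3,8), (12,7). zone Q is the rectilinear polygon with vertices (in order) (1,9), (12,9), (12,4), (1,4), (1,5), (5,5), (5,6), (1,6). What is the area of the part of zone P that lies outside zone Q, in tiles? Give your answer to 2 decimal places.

1.48

|zone P| = 11.5, |zone P∩zone Q| = 10.0214.
|zone P ∖ zone Q| = |zone P| − |zone P∩zone Q| = 11.5 − 10.0214 = 1.48.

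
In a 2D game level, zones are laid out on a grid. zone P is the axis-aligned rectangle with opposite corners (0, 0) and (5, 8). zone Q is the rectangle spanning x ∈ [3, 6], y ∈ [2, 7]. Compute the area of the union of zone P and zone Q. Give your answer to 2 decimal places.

By inclusion–exclusion:
Individual areas: |zone P| = 40, |zone Q| = 15.
|zone P∩zone Q|: x∈[3,5], y∈[2,7] → 2·5 = 10.
|zone P ∪ zone Q| = 55 − 10 = 45.00.

45.00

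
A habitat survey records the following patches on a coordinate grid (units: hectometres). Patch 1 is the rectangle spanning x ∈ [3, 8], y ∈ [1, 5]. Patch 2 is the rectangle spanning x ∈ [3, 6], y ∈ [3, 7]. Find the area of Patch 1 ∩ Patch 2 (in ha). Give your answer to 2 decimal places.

|Patch 1∩Patch 2|: x∈[3,6], y∈[3,5] → 3·2 = 6.

6.00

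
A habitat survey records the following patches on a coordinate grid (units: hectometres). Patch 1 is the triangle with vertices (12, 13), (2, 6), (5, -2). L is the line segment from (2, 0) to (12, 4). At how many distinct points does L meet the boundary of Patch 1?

The segment meets the boundary at (6.836,1.934), (3.957,0.783).

2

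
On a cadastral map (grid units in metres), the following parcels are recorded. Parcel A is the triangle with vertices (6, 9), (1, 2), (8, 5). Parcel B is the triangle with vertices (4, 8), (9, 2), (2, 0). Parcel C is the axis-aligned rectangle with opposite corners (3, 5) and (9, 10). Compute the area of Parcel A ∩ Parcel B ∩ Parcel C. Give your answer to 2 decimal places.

3.63

The intersection is the polygon with vertices (6.5,5), (3.25,5), (3.308,5.231), (4.692,7.169).
By the shoelace formula its area is 3.63.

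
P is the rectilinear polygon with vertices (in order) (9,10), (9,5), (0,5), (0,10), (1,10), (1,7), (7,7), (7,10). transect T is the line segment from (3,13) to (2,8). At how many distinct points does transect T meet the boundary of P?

0

The segment lies entirely outside P and never meets its boundary.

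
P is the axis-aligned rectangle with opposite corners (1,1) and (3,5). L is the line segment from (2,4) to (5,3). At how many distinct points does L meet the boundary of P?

The segment meets the boundary at (3,3.667).

1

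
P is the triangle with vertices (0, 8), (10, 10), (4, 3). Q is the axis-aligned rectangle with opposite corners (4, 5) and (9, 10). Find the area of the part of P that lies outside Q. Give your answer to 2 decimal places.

|P| = 29, |P∩Q| = 15.2024.
|P ∖ Q| = |P| − |P∩Q| = 29 − 15.2024 = 13.80.

13.80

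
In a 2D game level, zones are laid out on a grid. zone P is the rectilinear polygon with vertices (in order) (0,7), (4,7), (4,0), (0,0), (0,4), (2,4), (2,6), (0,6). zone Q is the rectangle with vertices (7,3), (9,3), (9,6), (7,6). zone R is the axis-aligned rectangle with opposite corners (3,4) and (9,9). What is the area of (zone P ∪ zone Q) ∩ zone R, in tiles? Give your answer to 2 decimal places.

|zone P ∪ zone Q| = 30.
|(zone P ∪ zone Q) ∩ zone R| = 7.00.

7.00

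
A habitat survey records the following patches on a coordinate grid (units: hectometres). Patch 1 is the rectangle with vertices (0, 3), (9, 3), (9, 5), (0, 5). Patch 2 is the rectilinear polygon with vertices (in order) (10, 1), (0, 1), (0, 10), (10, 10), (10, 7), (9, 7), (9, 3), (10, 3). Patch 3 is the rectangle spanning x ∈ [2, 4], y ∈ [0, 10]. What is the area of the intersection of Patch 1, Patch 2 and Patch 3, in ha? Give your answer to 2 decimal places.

4.00

The intersection is the polygon with vertices (2,3), (2,5), (4,5), (4,3).
By the shoelace formula its area is 4.00.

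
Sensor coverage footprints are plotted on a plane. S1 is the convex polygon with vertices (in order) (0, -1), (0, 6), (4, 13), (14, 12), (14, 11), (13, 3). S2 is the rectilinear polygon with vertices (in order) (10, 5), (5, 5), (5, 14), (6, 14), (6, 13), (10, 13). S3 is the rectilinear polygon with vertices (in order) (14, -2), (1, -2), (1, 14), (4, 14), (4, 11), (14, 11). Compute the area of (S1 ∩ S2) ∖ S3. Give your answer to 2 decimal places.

8.25

|S1 ∩ S2| = 38.25.
|(S1 ∩ S2) ∩ S3| = 30.
|(S1 ∩ S2) ∖ S3| = 38.25 − 30 = 8.25.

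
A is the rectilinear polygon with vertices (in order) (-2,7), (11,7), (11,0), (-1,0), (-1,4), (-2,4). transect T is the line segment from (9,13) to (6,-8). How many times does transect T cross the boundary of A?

The segment meets the boundary at (7.143,0), (8.143,7).

2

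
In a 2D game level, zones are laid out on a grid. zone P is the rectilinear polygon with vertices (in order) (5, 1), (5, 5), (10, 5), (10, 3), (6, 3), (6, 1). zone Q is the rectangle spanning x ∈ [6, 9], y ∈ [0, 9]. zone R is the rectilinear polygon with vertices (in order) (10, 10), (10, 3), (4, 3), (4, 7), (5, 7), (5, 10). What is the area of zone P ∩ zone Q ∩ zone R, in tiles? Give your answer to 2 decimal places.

6.00

The intersection is the polygon with vertices (9,3), (6,3), (6,5), (9,5).
By the shoelace formula its area is 6.00.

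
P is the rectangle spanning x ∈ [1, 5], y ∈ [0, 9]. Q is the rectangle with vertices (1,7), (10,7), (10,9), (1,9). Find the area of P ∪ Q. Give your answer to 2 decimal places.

46.00

By inclusion–exclusion:
Individual areas: |P| = 36, |Q| = 18.
|P∩Q|: x∈[1,5], y∈[7,9] → 4·2 = 8.
|P ∪ Q| = 54 − 8 = 46.00.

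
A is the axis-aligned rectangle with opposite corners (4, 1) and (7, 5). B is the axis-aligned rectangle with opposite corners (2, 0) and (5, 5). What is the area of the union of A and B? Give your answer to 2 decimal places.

23.00

By inclusion–exclusion:
Individual areas: |A| = 12, |B| = 15.
|A∩B|: x∈[4,5], y∈[1,5] → 1·4 = 4.
|A ∪ B| = 27 − 4 = 23.00.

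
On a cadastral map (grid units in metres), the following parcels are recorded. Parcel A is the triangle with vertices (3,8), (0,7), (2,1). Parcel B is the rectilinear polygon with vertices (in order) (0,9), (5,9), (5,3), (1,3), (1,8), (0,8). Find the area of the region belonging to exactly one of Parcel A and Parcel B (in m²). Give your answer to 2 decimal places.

20.24

|Parcel A| = 10, |Parcel B| = 25, |Parcel A∩Parcel B| = 7.381.
|Parcel A △ Parcel B| = |Parcel A| + |Parcel B| − 2·|Parcel A∩Parcel B| = 10 + 25 − 14.7619 = 20.24.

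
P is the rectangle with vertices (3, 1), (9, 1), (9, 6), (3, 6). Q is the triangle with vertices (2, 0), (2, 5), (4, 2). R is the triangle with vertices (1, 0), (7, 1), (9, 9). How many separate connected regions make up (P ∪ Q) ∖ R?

(P ∪ Q) ∖ R splits into 3 disjoint pieces (area 8.8125, area 6.875, area 0.0167).

3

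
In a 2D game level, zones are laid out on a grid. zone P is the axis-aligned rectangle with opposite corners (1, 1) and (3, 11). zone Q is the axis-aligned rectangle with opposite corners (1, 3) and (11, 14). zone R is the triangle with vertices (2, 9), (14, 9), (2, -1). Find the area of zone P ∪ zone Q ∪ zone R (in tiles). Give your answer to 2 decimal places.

By inclusion–exclusion:
Individual areas: |zone P| = 20, |zone Q| = 110, |zone R| = 60.
|zone P∩zone Q|: x∈[1,3], y∈[3,11] → 2·8 = 16.
|zone P∩zone R| = 8.
|zone Q∩zone R| = 46.65.
|zone P∩zone Q∩zone R| = 6.
|zone P ∪ zone Q ∪ zone R| = 190 − 70.65 + 6 = 125.35.

125.35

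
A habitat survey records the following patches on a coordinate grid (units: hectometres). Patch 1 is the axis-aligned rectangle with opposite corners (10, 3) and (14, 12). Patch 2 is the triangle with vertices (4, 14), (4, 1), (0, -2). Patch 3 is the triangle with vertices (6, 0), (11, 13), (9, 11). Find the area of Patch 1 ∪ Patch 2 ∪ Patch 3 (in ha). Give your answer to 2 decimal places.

By inclusion–exclusion:
Individual areas: |Patch 1| = 36, |Patch 2| = 26, |Patch 3| = 8.
|Patch 1∩Patch 2| = 0.
|Patch 1∩Patch 3| = 0.4923.
|Patch 2∩Patch 3| = 0.
|Patch 1∩Patch 2∩Patch 3| = 0.
|Patch 1 ∪ Patch 2 ∪ Patch 3| = 70 − 0.4923 + 0 = 69.51.

69.51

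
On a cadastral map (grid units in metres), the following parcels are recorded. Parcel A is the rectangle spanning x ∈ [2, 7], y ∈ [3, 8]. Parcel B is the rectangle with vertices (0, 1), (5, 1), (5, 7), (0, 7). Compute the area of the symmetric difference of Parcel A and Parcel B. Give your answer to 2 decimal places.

31.00

|Parcel A∩Parcel B|: x∈[2,5], y∈[3,7] → 3·4 = 12.
|Parcel A △ Parcel B| = |Parcel A| + |Parcel B| − 2·|Parcel A∩Parcel B| = 25 + 30 − 24 = 31.00.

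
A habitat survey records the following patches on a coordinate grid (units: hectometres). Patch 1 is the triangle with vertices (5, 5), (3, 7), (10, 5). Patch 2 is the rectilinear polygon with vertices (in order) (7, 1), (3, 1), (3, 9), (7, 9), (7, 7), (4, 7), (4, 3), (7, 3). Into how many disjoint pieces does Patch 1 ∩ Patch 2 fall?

1

Patch 1 ∩ Patch 2 is a single connected region.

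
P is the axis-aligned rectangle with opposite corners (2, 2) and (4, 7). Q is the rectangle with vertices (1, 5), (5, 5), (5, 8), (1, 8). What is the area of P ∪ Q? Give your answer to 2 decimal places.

18.00

By inclusion–exclusion:
Individual areas: |P| = 10, |Q| = 12.
|P∩Q|: x∈[2,4], y∈[5,7] → 2·2 = 4.
|P ∪ Q| = 22 − 4 = 18.00.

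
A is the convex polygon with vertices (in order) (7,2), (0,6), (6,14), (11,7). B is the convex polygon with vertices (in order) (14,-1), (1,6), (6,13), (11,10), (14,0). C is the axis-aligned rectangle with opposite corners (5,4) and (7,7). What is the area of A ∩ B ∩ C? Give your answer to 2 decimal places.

The intersection is the polygon with vertices (5,4), (5,7), (7,7), (7,4).
By the shoelace formula its area is 6.00.

6.00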